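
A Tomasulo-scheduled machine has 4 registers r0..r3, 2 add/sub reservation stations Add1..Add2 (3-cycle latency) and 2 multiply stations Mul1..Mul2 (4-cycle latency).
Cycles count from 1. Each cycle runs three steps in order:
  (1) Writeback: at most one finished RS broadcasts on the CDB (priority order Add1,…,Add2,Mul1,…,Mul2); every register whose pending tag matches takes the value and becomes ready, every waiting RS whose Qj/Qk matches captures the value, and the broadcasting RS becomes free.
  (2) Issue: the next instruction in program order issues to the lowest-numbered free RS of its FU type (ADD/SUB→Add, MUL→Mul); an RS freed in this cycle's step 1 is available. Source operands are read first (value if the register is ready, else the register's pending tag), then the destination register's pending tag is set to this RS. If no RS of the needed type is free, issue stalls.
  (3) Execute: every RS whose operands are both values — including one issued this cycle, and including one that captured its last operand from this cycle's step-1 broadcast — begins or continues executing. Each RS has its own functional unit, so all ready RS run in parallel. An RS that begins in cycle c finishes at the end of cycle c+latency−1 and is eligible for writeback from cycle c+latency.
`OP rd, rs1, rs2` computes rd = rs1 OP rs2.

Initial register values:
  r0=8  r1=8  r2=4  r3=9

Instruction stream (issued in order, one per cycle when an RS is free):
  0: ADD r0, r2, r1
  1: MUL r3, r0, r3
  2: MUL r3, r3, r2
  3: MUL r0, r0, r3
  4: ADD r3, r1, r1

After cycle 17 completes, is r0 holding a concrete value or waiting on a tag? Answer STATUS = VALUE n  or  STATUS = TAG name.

c1: issue ADD r0<-Add1 | r0:Add1,r1:8,r2:4,r3:9
c2: issue MUL r3<-Mul1 | r0:Add1,r1:8,r2:4,r3:Mul1
c3: issue MUL r3<-Mul2 | r0:Add1,r1:8,r2:4,r3:Mul2
c4: CDB Add1=12; stall | r0:12,r1:8,r2:4,r3:Mul2
c5: stall | r0:12,r1:8,r2:4,r3:Mul2
c6: stall | r0:12,r1:8,r2:4,r3:Mul2
c7: stall | r0:12,r1:8,r2:4,r3:Mul2
c8: CDB Mul1=108; issue MUL r0<-Mul1 | r0:Mul1,r1:8,r2:4,r3:Mul2
c9: issue ADD r3<-Add1 | r0:Mul1,r1:8,r2:4,r3:Add1
c10: - | r0:Mul1,r1:8,r2:4,r3:Add1
c11: - | r0:Mul1,r1:8,r2:4,r3:Add1
c12: CDB Add1=16 | r0:Mul1,r1:8,r2:4,r3:16
c13: CDB Mul2=432 | r0:Mul1,r1:8,r2:4,r3:16
c14: - | r0:Mul1,r1:8,r2:4,r3:16
c15: - | r0:Mul1,r1:8,r2:4,r3:16
c16: - | r0:Mul1,r1:8,r2:4,r3:16
c17: CDB Mul1=5184 | r0:5184,r1:8,r2:4,r3:16

STATUS = VALUE 5184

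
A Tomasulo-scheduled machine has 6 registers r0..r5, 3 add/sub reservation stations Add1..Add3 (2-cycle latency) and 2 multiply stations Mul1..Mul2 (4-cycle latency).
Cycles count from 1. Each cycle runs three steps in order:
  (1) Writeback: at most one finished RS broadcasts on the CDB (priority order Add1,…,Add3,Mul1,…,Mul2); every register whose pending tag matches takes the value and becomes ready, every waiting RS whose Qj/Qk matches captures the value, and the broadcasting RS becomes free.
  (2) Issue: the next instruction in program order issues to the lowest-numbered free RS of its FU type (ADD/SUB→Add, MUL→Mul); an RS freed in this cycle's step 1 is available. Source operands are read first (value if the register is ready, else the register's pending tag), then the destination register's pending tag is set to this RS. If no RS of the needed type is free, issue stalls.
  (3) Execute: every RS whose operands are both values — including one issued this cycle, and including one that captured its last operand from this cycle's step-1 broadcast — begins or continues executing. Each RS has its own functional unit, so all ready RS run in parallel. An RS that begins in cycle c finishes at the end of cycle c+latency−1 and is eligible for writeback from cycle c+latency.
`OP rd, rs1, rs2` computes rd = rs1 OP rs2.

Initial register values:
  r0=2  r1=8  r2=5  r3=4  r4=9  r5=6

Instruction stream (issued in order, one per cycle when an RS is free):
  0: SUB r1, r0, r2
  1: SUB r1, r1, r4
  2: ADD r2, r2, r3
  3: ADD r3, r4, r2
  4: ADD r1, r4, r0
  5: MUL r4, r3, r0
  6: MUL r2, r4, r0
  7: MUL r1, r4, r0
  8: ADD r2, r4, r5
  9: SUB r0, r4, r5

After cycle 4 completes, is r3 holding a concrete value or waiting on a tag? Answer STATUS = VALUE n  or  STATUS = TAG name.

STATUS = TAG Add3

  c1: issue SUB r1<-Add1  regs: r0:2,r1:Add1,r2:5,r3:4,r4:9,r5:6
  c2: issue SUB r1<-Add2  regs: r0:2,r1:Add2,r2:5,r3:4,r4:9,r5:6
  c3: CDB Add1=-3; issue ADD r2<-Add1  regs: r0:2,r1:Add2,r2:Add1,r3:4,r4:9,r5:6
  c4: issue ADD r3<-Add3  regs: r0:2,r1:Add2,r2:Add1,r3:Add3,r4:9,r5:6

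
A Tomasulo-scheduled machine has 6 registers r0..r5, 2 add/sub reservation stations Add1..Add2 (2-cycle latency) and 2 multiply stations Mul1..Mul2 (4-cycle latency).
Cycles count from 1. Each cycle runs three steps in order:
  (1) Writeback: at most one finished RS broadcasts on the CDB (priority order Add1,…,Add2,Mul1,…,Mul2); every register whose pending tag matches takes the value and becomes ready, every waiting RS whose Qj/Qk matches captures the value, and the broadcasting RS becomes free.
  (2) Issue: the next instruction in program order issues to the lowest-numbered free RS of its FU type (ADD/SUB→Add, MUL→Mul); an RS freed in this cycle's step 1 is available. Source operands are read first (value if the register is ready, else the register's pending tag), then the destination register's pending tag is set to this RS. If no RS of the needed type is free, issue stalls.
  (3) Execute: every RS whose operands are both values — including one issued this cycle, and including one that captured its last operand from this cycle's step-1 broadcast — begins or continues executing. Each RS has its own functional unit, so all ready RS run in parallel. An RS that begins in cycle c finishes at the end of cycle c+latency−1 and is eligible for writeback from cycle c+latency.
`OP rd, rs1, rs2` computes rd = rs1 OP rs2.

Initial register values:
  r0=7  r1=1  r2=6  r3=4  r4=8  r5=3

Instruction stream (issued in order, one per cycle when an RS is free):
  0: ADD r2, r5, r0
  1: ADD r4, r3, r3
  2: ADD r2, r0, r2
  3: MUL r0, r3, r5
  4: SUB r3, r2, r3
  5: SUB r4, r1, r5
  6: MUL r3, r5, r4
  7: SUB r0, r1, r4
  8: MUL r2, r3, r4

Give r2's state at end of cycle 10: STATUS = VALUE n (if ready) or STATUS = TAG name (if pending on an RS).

cycle 1: issue ADD r2<-Add1 // r0:7,r1:1,r2:Add1,r3:4,r4:8,r5:3
cycle 2: issue ADD r4<-Add2 // r0:7,r1:1,r2:Add1,r3:4,r4:Add2,r5:3
cycle 3: CDB Add1=10; issue ADD r2<-Add1 // r0:7,r1:1,r2:Add1,r3:4,r4:Add2,r5:3
cycle 4: CDB Add2=8; issue MUL r0<-Mul1 // r0:Mul1,r1:1,r2:Add1,r3:4,r4:8,r5:3
cycle 5: CDB Add1=17; issue SUB r3<-Add1 // r0:Mul1,r1:1,r2:17,r3:Add1,r4:8,r5:3
cycle 6: issue SUB r4<-Add2 // r0:Mul1,r1:1,r2:17,r3:Add1,r4:Add2,r5:3
cycle 7: CDB Add1=13; issue MUL r3<-Mul2 // r0:Mul1,r1:1,r2:17,r3:Mul2,r4:Add2,r5:3
cycle 8: CDB Add2=-2; issue SUB r0<-Add1 // r0:Add1,r1:1,r2:17,r3:Mul2,r4:-2,r5:3
cycle 9: CDB Mul1=12; issue MUL r2<-Mul1 // r0:Add1,r1:1,r2:Mul1,r3:Mul2,r4:-2,r5:3
cycle 10: CDB Add1=3 // r0:3,r1:1,r2:Mul1,r3:Mul2,r4:-2,r5:3

STATUS = TAG Mul1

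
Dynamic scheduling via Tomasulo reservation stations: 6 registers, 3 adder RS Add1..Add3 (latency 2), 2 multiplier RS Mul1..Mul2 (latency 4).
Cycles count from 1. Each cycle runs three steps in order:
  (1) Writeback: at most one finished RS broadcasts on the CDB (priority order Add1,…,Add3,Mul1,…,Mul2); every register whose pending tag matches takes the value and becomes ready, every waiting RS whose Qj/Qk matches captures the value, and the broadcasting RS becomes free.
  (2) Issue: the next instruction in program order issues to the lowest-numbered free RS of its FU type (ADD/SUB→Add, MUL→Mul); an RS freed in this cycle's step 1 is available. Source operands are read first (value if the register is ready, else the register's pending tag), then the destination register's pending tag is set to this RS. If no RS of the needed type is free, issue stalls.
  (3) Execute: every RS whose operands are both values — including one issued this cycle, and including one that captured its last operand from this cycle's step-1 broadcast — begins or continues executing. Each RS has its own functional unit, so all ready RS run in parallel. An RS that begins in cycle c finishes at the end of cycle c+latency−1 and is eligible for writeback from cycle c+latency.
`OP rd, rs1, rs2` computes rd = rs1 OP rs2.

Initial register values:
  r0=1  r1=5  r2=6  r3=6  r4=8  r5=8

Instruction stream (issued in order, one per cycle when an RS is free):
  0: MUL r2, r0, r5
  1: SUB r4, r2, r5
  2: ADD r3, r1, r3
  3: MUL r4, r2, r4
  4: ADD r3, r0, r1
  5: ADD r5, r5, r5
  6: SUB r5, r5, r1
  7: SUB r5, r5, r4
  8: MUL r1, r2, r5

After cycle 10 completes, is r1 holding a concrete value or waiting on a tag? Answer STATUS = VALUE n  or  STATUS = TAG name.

STATUS = TAG Mul1

  c1: issue MUL r2<-Mul1  regs: r0:1,r1:5,r2:Mul1,r3:6,r4:8,r5:8
  c2: issue SUB r4<-Add1  regs: r0:1,r1:5,r2:Mul1,r3:6,r4:Add1,r5:8
  c3: issue ADD r3<-Add2  regs: r0:1,r1:5,r2:Mul1,r3:Add2,r4:Add1,r5:8
  c4: issue MUL r4<-Mul2  regs: r0:1,r1:5,r2:Mul1,r3:Add2,r4:Mul2,r5:8
  c5: CDB Add2=11; issue ADD r3<-Add2  regs: r0:1,r1:5,r2:Mul1,r3:Add2,r4:Mul2,r5:8
  c6: CDB Mul1=8; issue ADD r5<-Add3  regs: r0:1,r1:5,r2:8,r3:Add2,r4:Mul2,r5:Add3
  c7: CDB Add2=6; issue SUB r5<-Add2  regs: r0:1,r1:5,r2:8,r3:6,r4:Mul2,r5:Add2
  c8: CDB Add1=0; issue SUB r5<-Add1  regs: r0:1,r1:5,r2:8,r3:6,r4:Mul2,r5:Add1
  c9: CDB Add3=16; issue MUL r1<-Mul1  regs: r0:1,r1:Mul1,r2:8,r3:6,r4:Mul2,r5:Add1
  c10: -  regs: r0:1,r1:Mul1,r2:8,r3:6,r4:Mul2,r5:Add1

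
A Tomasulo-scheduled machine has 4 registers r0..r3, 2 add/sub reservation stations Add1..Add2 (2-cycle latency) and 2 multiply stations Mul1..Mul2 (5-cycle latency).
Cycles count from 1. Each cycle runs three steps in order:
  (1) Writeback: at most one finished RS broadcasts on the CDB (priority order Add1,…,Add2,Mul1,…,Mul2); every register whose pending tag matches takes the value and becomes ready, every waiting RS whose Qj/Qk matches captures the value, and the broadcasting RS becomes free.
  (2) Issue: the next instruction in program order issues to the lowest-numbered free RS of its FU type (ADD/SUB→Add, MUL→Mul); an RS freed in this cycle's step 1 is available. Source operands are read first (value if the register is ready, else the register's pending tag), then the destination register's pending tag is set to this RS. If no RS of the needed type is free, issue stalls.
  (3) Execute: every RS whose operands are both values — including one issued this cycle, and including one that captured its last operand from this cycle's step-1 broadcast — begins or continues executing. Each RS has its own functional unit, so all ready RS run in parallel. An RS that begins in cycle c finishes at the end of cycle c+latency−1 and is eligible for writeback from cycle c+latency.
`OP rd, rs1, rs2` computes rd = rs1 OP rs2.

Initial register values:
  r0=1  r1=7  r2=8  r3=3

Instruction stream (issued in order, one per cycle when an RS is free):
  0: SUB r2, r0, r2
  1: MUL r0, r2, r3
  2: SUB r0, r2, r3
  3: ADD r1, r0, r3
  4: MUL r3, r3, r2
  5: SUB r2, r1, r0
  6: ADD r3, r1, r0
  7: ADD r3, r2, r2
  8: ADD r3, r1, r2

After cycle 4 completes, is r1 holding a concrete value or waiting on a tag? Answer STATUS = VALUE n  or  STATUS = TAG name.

c1: issue SUB r2<-Add1 | r0:1,r1:7,r2:Add1,r3:3
c2: issue MUL r0<-Mul1 | r0:Mul1,r1:7,r2:Add1,r3:3
c3: CDB Add1=-7; issue SUB r0<-Add1 | r0:Add1,r1:7,r2:-7,r3:3
c4: issue ADD r1<-Add2 | r0:Add1,r1:Add2,r2:-7,r3:3

STATUS = TAG Add2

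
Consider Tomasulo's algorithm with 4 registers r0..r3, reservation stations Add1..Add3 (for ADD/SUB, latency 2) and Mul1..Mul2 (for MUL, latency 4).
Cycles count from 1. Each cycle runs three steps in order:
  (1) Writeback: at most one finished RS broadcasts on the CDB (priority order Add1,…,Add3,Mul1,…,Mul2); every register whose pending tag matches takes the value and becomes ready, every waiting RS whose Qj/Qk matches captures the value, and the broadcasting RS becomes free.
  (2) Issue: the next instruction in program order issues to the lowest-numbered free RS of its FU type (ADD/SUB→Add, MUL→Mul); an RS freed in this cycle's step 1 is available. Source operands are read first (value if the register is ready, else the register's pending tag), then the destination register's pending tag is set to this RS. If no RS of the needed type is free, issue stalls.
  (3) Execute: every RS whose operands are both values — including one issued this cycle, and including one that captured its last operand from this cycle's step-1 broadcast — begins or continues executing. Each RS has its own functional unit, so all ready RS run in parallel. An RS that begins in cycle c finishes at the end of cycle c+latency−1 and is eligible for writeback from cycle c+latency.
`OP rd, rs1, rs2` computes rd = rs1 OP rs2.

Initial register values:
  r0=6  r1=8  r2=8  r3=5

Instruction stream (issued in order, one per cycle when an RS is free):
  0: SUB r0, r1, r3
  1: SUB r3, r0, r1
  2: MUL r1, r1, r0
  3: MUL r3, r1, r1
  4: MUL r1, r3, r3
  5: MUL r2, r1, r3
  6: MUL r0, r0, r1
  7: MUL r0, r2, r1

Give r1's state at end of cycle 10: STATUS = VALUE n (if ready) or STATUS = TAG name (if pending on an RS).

c1: issue SUB r0<-Add1 | r0:Add1,r1:8,r2:8,r3:5
c2: issue SUB r3<-Add2 | r0:Add1,r1:8,r2:8,r3:Add2
c3: CDB Add1=3; issue MUL r1<-Mul1 | r0:3,r1:Mul1,r2:8,r3:Add2
c4: issue MUL r3<-Mul2 | r0:3,r1:Mul1,r2:8,r3:Mul2
c5: CDB Add2=-5; stall | r0:3,r1:Mul1,r2:8,r3:Mul2
c6: stall | r0:3,r1:Mul1,r2:8,r3:Mul2
c7: CDB Mul1=24; issue MUL r1<-Mul1 | r0:3,r1:Mul1,r2:8,r3:Mul2
c8: stall | r0:3,r1:Mul1,r2:8,r3:Mul2
c9: stall | r0:3,r1:Mul1,r2:8,r3:Mul2
c10: stall | r0:3,r1:Mul1,r2:8,r3:Mul2

STATUS = TAG Mul1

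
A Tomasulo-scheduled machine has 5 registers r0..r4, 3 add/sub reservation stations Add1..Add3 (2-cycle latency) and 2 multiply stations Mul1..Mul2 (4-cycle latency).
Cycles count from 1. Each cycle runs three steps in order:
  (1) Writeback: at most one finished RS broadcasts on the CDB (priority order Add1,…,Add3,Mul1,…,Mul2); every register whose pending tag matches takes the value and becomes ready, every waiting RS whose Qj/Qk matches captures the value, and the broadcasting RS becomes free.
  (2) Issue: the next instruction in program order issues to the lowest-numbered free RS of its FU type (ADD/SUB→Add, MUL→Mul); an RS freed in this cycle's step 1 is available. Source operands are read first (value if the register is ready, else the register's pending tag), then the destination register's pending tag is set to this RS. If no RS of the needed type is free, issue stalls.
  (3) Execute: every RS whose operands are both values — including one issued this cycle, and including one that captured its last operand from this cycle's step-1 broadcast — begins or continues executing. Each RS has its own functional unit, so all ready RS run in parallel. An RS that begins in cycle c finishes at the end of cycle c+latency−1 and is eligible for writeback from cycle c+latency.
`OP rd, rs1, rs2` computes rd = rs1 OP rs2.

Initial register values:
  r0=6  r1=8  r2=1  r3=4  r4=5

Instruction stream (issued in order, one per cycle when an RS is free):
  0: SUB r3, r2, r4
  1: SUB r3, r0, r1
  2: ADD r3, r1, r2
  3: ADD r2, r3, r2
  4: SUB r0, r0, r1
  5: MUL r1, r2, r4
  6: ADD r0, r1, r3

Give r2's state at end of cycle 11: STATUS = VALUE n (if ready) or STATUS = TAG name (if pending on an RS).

STATUS = VALUE 10

c1: issue SUB r3<-Add1 | r0:6,r1:8,r2:1,r3:Add1,r4:5
c2: issue SUB r3<-Add2 | r0:6,r1:8,r2:1,r3:Add2,r4:5
c3: CDB Add1=-4; issue ADD r3<-Add1 | r0:6,r1:8,r2:1,r3:Add1,r4:5
c4: CDB Add2=-2; issue ADD r2<-Add2 | r0:6,r1:8,r2:Add2,r3:Add1,r4:5
c5: CDB Add1=9; issue SUB r0<-Add1 | r0:Add1,r1:8,r2:Add2,r3:9,r4:5
c6: issue MUL r1<-Mul1 | r0:Add1,r1:Mul1,r2:Add2,r3:9,r4:5
c7: CDB Add1=-2; issue ADD r0<-Add1 | r0:Add1,r1:Mul1,r2:Add2,r3:9,r4:5
c8: CDB Add2=10 | r0:Add1,r1:Mul1,r2:10,r3:9,r4:5
c9: - | r0:Add1,r1:Mul1,r2:10,r3:9,r4:5
c10: - | r0:Add1,r1:Mul1,r2:10,r3:9,r4:5
c11: - | r0:Add1,r1:Mul1,r2:10,r3:9,r4:5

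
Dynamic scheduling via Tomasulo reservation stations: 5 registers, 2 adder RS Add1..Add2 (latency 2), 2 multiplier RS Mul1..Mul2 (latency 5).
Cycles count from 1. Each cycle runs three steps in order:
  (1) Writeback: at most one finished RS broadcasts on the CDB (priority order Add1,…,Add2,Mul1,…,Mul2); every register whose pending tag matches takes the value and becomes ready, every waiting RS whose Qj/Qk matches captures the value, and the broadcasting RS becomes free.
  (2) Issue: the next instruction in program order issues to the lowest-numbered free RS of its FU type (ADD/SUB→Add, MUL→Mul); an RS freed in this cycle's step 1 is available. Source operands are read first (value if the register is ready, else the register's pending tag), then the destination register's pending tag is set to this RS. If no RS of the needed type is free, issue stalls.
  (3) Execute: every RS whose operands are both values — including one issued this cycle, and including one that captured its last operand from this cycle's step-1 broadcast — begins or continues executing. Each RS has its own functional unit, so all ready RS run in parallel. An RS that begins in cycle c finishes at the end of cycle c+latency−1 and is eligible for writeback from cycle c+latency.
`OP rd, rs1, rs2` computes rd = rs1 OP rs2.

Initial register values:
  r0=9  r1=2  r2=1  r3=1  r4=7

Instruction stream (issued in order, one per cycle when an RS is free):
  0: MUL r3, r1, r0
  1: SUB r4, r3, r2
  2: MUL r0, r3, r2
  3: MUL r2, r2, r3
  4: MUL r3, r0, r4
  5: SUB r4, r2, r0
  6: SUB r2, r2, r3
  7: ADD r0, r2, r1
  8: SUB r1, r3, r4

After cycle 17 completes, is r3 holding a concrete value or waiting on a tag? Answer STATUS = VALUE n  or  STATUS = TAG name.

  c1: issue MUL r3<-Mul1  regs: r0:9,r1:2,r2:1,r3:Mul1,r4:7
  c2: issue SUB r4<-Add1  regs: r0:9,r1:2,r2:1,r3:Mul1,r4:Add1
  c3: issue MUL r0<-Mul2  regs: r0:Mul2,r1:2,r2:1,r3:Mul1,r4:Add1
  c4: stall  regs: r0:Mul2,r1:2,r2:1,r3:Mul1,r4:Add1
  c5: stall  regs: r0:Mul2,r1:2,r2:1,r3:Mul1,r4:Add1
  c6: CDB Mul1=18; issue MUL r2<-Mul1  regs: r0:Mul2,r1:2,r2:Mul1,r3:18,r4:Add1
  c7: stall  regs: r0:Mul2,r1:2,r2:Mul1,r3:18,r4:Add1
  c8: CDB Add1=17; stall  regs: r0:Mul2,r1:2,r2:Mul1,r3:18,r4:17
  c9: stall  regs: r0:Mul2,r1:2,r2:Mul1,r3:18,r4:17
  c10: stall  regs: r0:Mul2,r1:2,r2:Mul1,r3:18,r4:17
  c11: CDB Mul1=18; issue MUL r3<-Mul1  regs: r0:Mul2,r1:2,r2:18,r3:Mul1,r4:17
  c12: CDB Mul2=18; issue SUB r4<-Add1  regs: r0:18,r1:2,r2:18,r3:Mul1,r4:Add1
  c13: issue SUB r2<-Add2  regs: r0:18,r1:2,r2:Add2,r3:Mul1,r4:Add1
  c14: CDB Add1=0; issue ADD r0<-Add1  regs: r0:Add1,r1:2,r2:Add2,r3:Mul1,r4:0
  c15: stall  regs: r0:Add1,r1:2,r2:Add2,r3:Mul1,r4:0
  c16: stall  regs: r0:Add1,r1:2,r2:Add2,r3:Mul1,r4:0
  c17: CDB Mul1=306; stall  regs: r0:Add1,r1:2,r2:Add2,r3:306,r4:0

STATUS = VALUE 306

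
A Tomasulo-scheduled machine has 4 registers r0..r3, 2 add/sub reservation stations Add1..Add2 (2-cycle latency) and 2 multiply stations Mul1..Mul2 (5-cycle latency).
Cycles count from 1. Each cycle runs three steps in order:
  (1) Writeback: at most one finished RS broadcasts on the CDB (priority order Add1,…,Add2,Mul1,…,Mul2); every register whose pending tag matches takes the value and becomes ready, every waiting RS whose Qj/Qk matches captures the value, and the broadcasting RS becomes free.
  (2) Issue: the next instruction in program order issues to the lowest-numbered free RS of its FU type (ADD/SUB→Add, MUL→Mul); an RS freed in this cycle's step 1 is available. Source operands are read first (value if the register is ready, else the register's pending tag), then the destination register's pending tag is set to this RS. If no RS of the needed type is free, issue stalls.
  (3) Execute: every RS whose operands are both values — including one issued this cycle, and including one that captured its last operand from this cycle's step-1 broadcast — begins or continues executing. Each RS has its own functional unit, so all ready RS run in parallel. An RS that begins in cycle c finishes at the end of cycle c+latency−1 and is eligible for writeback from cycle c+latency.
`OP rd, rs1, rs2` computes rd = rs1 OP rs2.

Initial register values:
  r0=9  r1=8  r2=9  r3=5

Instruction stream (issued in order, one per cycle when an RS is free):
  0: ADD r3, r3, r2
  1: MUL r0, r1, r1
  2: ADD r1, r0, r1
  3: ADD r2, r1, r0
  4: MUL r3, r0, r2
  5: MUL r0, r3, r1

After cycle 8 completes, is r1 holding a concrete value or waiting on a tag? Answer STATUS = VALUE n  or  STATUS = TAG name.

STATUS = TAG Add1

c1: issue ADD r3<-Add1 | r0:9,r1:8,r2:9,r3:Add1
c2: issue MUL r0<-Mul1 | r0:Mul1,r1:8,r2:9,r3:Add1
c3: CDB Add1=14; issue ADD r1<-Add1 | r0:Mul1,r1:Add1,r2:9,r3:14
c4: issue ADD r2<-Add2 | r0:Mul1,r1:Add1,r2:Add2,r3:14
c5: issue MUL r3<-Mul2 | r0:Mul1,r1:Add1,r2:Add2,r3:Mul2
c6: stall | r0:Mul1,r1:Add1,r2:Add2,r3:Mul2
c7: CDB Mul1=64; issue MUL r0<-Mul1 | r0:Mul1,r1:Add1,r2:Add2,r3:Mul2
c8: - | r0:Mul1,r1:Add1,r2:Add2,r3:Mul2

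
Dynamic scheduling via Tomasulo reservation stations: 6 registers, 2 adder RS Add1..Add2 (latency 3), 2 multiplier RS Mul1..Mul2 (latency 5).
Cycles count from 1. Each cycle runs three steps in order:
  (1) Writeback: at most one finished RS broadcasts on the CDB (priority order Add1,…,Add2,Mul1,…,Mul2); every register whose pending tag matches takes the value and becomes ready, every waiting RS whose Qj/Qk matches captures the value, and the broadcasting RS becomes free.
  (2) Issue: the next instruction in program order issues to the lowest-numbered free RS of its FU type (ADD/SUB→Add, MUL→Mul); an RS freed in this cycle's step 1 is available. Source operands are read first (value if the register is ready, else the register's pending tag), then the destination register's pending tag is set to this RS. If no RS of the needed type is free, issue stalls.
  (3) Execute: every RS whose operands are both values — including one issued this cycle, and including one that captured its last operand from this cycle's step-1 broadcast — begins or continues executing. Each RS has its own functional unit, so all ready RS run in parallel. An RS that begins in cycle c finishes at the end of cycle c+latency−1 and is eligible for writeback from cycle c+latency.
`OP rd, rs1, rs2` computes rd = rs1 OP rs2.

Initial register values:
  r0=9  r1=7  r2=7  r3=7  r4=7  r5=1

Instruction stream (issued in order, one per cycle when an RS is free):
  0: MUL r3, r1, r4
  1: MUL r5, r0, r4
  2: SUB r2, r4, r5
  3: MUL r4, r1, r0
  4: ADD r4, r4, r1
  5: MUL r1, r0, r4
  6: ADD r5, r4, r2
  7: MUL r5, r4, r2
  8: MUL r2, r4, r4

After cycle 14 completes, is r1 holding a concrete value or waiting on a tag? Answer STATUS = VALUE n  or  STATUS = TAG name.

STATUS = TAG Mul2

  c1: issue MUL r3<-Mul1  regs: r0:9,r1:7,r2:7,r3:Mul1,r4:7,r5:1
  c2: issue MUL r5<-Mul2  regs: r0:9,r1:7,r2:7,r3:Mul1,r4:7,r5:Mul2
  c3: issue SUB r2<-Add1  regs: r0:9,r1:7,r2:Add1,r3:Mul1,r4:7,r5:Mul2
  c4: stall  regs: r0:9,r1:7,r2:Add1,r3:Mul1,r4:7,r5:Mul2
  c5: stall  regs: r0:9,r1:7,r2:Add1,r3:Mul1,r4:7,r5:Mul2
  c6: CDB Mul1=49; issue MUL r4<-Mul1  regs: r0:9,r1:7,r2:Add1,r3:49,r4:Mul1,r5:Mul2
  c7: CDB Mul2=63; issue ADD r4<-Add2  regs: r0:9,r1:7,r2:Add1,r3:49,r4:Add2,r5:63
  c8: issue MUL r1<-Mul2  regs: r0:9,r1:Mul2,r2:Add1,r3:49,r4:Add2,r5:63
  c9: stall  regs: r0:9,r1:Mul2,r2:Add1,r3:49,r4:Add2,r5:63
  c10: CDB Add1=-56; issue ADD r5<-Add1  regs: r0:9,r1:Mul2,r2:-56,r3:49,r4:Add2,r5:Add1
  c11: CDB Mul1=63; issue MUL r5<-Mul1  regs: r0:9,r1:Mul2,r2:-56,r3:49,r4:Add2,r5:Mul1
  c12: stall  regs: r0:9,r1:Mul2,r2:-56,r3:49,r4:Add2,r5:Mul1
  c13: stall  regs: r0:9,r1:Mul2,r2:-56,r3:49,r4:Add2,r5:Mul1
  c14: CDB Add2=70; stall  regs: r0:9,r1:Mul2,r2:-56,r3:49,r4:70,r5:Mul1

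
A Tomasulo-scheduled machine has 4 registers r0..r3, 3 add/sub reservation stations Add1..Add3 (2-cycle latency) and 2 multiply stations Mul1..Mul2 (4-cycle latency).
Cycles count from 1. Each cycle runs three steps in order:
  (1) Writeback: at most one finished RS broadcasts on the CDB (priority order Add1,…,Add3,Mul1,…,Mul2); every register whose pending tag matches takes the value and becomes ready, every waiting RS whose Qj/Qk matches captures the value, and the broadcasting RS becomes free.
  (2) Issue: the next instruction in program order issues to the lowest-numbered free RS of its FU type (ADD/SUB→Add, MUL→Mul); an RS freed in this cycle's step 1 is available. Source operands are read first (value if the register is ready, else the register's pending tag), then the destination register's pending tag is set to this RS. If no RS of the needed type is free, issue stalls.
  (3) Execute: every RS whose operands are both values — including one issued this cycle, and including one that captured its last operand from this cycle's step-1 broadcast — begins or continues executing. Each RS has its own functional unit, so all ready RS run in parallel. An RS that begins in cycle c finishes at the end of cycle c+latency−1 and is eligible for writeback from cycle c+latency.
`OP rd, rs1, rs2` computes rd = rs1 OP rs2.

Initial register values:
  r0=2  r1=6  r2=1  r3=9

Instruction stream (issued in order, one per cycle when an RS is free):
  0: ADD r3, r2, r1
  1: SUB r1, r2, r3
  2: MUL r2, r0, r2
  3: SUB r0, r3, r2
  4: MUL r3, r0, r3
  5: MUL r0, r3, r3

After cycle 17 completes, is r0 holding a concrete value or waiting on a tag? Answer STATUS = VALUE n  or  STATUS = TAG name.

STATUS = VALUE 1225

  c1: issue ADD r3<-Add1  regs: r0:2,r1:6,r2:1,r3:Add1
  c2: issue SUB r1<-Add2  regs: r0:2,r1:Add2,r2:1,r3:Add1
  c3: CDB Add1=7; issue MUL r2<-Mul1  regs: r0:2,r1:Add2,r2:Mul1,r3:7
  c4: issue SUB r0<-Add1  regs: r0:Add1,r1:Add2,r2:Mul1,r3:7
  c5: CDB Add2=-6; issue MUL r3<-Mul2  regs: r0:Add1,r1:-6,r2:Mul1,r3:Mul2
  c6: stall  regs: r0:Add1,r1:-6,r2:Mul1,r3:Mul2
  c7: CDB Mul1=2; issue MUL r0<-Mul1  regs: r0:Mul1,r1:-6,r2:2,r3:Mul2
  c8: -  regs: r0:Mul1,r1:-6,r2:2,r3:Mul2
  c9: CDB Add1=5  regs: r0:Mul1,r1:-6,r2:2,r3:Mul2
  c10: -  regs: r0:Mul1,r1:-6,r2:2,r3:Mul2
  c11: -  regs: r0:Mul1,r1:-6,r2:2,r3:Mul2
  c12: -  regs: r0:Mul1,r1:-6,r2:2,r3:Mul2
  c13: CDB Mul2=35  regs: r0:Mul1,r1:-6,r2:2,r3:35
  c14: -  regs: r0:Mul1,r1:-6,r2:2,r3:35
  c15: -  regs: r0:Mul1,r1:-6,r2:2,r3:35
  c16: -  regs: r0:Mul1,r1:-6,r2:2,r3:35
  c17: CDB Mul1=1225  regs: r0:1225,r1:-6,r2:2,r3:35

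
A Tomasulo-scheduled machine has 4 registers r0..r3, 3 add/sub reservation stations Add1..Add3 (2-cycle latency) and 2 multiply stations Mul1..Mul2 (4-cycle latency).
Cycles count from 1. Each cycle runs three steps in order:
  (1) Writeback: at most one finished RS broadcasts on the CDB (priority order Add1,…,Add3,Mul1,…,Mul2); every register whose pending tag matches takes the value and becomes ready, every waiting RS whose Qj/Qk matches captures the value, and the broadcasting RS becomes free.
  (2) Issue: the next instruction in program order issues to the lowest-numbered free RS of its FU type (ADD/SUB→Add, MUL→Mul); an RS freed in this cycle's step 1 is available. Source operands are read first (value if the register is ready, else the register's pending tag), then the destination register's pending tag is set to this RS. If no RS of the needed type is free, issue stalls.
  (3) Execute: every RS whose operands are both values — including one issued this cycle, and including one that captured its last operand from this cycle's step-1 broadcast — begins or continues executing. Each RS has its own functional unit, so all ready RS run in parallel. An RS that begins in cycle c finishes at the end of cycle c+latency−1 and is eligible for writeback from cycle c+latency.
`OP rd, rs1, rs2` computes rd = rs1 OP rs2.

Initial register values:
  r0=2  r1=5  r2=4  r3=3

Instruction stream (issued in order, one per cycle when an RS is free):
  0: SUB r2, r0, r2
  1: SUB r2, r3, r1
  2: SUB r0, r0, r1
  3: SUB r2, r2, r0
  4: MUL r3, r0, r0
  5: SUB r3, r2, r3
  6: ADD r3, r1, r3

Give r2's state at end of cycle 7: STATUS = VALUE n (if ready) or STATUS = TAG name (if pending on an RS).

  c1: issue SUB r2<-Add1  regs: r0:2,r1:5,r2:Add1,r3:3
  c2: issue SUB r2<-Add2  regs: r0:2,r1:5,r2:Add2,r3:3
  c3: CDB Add1=-2; issue SUB r0<-Add1  regs: r0:Add1,r1:5,r2:Add2,r3:3
  c4: CDB Add2=-2; issue SUB r2<-Add2  regs: r0:Add1,r1:5,r2:Add2,r3:3
  c5: CDB Add1=-3; issue MUL r3<-Mul1  regs: r0:-3,r1:5,r2:Add2,r3:Mul1
  c6: issue SUB r3<-Add1  regs: r0:-3,r1:5,r2:Add2,r3:Add1
  c7: CDB Add2=1; issue ADD r3<-Add2  regs: r0:-3,r1:5,r2:1,r3:Add2

STATUS = VALUE 1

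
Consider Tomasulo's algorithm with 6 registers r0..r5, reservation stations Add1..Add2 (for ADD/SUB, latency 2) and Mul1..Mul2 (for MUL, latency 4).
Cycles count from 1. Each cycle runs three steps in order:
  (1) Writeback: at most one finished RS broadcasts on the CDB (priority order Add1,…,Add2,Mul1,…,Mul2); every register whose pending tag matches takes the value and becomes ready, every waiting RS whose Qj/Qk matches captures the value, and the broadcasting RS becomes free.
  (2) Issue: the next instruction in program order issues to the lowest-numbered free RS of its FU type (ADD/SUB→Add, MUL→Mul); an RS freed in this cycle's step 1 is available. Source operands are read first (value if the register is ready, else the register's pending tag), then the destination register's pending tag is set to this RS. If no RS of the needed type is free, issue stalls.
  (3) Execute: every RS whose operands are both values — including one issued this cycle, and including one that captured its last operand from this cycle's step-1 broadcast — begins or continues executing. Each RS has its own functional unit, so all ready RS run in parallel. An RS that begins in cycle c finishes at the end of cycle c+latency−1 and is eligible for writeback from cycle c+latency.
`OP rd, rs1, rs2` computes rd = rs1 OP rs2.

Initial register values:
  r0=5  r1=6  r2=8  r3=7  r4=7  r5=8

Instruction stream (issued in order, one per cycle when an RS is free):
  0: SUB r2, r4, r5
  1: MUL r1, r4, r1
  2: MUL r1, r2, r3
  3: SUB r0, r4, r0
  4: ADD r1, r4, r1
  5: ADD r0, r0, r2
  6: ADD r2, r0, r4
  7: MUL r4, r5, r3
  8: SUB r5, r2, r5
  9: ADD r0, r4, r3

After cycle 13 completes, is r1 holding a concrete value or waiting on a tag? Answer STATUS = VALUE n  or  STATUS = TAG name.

  c1: issue SUB r2<-Add1  regs: r0:5,r1:6,r2:Add1,r3:7,r4:7,r5:8
  c2: issue MUL r1<-Mul1  regs: r0:5,r1:Mul1,r2:Add1,r3:7,r4:7,r5:8
  c3: CDB Add1=-1; issue MUL r1<-Mul2  regs: r0:5,r1:Mul2,r2:-1,r3:7,r4:7,r5:8
  c4: issue SUB r0<-Add1  regs: r0:Add1,r1:Mul2,r2:-1,r3:7,r4:7,r5:8
  c5: issue ADD r1<-Add2  regs: r0:Add1,r1:Add2,r2:-1,r3:7,r4:7,r5:8
  c6: CDB Add1=2; issue ADD r0<-Add1  regs: r0:Add1,r1:Add2,r2:-1,r3:7,r4:7,r5:8
  c7: CDB Mul1=42; stall  regs: r0:Add1,r1:Add2,r2:-1,r3:7,r4:7,r5:8
  c8: CDB Add1=1; issue ADD r2<-Add1  regs: r0:1,r1:Add2,r2:Add1,r3:7,r4:7,r5:8
  c9: CDB Mul2=-7; issue MUL r4<-Mul1  regs: r0:1,r1:Add2,r2:Add1,r3:7,r4:Mul1,r5:8
  c10: CDB Add1=8; issue SUB r5<-Add1  regs: r0:1,r1:Add2,r2:8,r3:7,r4:Mul1,r5:Add1
  c11: CDB Add2=0; issue ADD r0<-Add2  regs: r0:Add2,r1:0,r2:8,r3:7,r4:Mul1,r5:Add1
  c12: CDB Add1=0  regs: r0:Add2,r1:0,r2:8,r3:7,r4:Mul1,r5:0
  c13: CDB Mul1=56  regs: r0:Add2,r1:0,r2:8,r3:7,r4:56,r5:0

STATUS = VALUE 0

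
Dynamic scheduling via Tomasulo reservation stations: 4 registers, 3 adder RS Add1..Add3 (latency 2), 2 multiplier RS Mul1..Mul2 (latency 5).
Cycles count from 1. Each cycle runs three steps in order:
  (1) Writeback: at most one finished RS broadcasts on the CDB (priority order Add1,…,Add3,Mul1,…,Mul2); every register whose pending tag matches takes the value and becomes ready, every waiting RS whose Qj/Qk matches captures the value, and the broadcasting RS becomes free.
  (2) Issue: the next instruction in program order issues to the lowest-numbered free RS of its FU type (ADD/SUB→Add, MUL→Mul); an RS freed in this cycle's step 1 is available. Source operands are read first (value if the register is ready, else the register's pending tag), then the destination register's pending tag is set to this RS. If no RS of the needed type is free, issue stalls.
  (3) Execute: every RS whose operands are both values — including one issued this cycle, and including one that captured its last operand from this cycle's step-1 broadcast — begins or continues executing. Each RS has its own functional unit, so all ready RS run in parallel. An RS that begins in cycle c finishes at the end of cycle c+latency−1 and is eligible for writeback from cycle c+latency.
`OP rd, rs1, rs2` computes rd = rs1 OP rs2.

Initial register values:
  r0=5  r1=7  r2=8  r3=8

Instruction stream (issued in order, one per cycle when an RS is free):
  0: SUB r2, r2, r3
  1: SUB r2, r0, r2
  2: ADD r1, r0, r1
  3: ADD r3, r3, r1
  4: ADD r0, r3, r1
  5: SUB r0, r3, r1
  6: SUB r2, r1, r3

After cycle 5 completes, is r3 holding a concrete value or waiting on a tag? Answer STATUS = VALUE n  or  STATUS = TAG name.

cycle 1: issue SUB r2<-Add1 // r0:5,r1:7,r2:Add1,r3:8
cycle 2: issue SUB r2<-Add2 // r0:5,r1:7,r2:Add2,r3:8
cycle 3: CDB Add1=0; issue ADD r1<-Add1 // r0:5,r1:Add1,r2:Add2,r3:8
cycle 4: issue ADD r3<-Add3 // r0:5,r1:Add1,r2:Add2,r3:Add3
cycle 5: CDB Add1=12; issue ADD r0<-Add1 // r0:Add1,r1:12,r2:Add2,r3:Add3

STATUS = TAG Add3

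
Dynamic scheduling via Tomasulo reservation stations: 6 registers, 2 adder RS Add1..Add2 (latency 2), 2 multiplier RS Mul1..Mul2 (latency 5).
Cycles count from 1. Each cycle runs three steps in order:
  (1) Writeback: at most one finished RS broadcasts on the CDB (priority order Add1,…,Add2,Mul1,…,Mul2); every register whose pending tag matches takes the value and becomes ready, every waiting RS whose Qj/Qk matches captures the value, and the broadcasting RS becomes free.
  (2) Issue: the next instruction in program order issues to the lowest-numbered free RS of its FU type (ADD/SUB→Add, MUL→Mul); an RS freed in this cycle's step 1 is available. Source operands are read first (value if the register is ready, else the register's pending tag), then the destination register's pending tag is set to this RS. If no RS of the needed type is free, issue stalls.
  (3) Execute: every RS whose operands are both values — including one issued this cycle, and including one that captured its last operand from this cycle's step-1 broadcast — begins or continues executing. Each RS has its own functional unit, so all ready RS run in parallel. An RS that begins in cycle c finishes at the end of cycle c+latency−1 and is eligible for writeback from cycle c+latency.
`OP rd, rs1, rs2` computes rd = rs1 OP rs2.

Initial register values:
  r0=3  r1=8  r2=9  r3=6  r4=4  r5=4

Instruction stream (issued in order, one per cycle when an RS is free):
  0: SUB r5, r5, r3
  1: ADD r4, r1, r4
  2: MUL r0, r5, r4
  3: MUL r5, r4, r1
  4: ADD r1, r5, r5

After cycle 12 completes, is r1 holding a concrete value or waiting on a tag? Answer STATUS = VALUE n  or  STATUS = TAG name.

c1: issue SUB r5<-Add1 | r0:3,r1:8,r2:9,r3:6,r4:4,r5:Add1
c2: issue ADD r4<-Add2 | r0:3,r1:8,r2:9,r3:6,r4:Add2,r5:Add1
c3: CDB Add1=-2; issue MUL r0<-Mul1 | r0:Mul1,r1:8,r2:9,r3:6,r4:Add2,r5:-2
c4: CDB Add2=12; issue MUL r5<-Mul2 | r0:Mul1,r1:8,r2:9,r3:6,r4:12,r5:Mul2
c5: issue ADD r1<-Add1 | r0:Mul1,r1:Add1,r2:9,r3:6,r4:12,r5:Mul2
c6: - | r0:Mul1,r1:Add1,r2:9,r3:6,r4:12,r5:Mul2
c7: - | r0:Mul1,r1:Add1,r2:9,r3:6,r4:12,r5:Mul2
c8: - | r0:Mul1,r1:Add1,r2:9,r3:6,r4:12,r5:Mul2
c9: CDB Mul1=-24 | r0:-24,r1:Add1,r2:9,r3:6,r4:12,r5:Mul2
c10: CDB Mul2=96 | r0:-24,r1:Add1,r2:9,r3:6,r4:12,r5:96
c11: - | r0:-24,r1:Add1,r2:9,r3:6,r4:12,r5:96
c12: CDB Add1=192 | r0:-24,r1:192,r2:9,r3:6,r4:12,r5:96

STATUS = VALUE 192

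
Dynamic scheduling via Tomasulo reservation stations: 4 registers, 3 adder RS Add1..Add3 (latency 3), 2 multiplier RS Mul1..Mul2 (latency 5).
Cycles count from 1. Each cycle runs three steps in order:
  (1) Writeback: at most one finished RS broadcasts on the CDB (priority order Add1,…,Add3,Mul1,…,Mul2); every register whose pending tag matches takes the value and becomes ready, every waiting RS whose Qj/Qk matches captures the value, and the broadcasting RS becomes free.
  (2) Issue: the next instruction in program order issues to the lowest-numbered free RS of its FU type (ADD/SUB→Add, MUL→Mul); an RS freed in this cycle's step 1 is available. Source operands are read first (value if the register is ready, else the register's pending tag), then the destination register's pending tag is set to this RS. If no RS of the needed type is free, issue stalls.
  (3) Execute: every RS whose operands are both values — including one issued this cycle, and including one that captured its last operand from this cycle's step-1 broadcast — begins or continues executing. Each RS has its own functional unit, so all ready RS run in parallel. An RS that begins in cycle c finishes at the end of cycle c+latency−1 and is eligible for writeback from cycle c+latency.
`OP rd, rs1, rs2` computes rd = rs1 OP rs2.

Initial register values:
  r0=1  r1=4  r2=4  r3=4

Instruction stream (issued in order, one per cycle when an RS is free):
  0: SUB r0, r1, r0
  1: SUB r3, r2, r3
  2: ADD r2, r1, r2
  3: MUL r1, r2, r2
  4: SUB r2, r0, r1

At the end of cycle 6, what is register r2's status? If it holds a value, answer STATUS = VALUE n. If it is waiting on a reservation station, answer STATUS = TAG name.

STATUS = TAG Add1

  c1: issue SUB r0<-Add1  regs: r0:Add1,r1:4,r2:4,r3:4
  c2: issue SUB r3<-Add2  regs: r0:Add1,r1:4,r2:4,r3:Add2
  c3: issue ADD r2<-Add3  regs: r0:Add1,r1:4,r2:Add3,r3:Add2
  c4: CDB Add1=3; issue MUL r1<-Mul1  regs: r0:3,r1:Mul1,r2:Add3,r3:Add2
  c5: CDB Add2=0; issue SUB r2<-Add1  regs: r0:3,r1:Mul1,r2:Add1,r3:0
  c6: CDB Add3=8  regs: r0:3,r1:Mul1,r2:Add1,r3:0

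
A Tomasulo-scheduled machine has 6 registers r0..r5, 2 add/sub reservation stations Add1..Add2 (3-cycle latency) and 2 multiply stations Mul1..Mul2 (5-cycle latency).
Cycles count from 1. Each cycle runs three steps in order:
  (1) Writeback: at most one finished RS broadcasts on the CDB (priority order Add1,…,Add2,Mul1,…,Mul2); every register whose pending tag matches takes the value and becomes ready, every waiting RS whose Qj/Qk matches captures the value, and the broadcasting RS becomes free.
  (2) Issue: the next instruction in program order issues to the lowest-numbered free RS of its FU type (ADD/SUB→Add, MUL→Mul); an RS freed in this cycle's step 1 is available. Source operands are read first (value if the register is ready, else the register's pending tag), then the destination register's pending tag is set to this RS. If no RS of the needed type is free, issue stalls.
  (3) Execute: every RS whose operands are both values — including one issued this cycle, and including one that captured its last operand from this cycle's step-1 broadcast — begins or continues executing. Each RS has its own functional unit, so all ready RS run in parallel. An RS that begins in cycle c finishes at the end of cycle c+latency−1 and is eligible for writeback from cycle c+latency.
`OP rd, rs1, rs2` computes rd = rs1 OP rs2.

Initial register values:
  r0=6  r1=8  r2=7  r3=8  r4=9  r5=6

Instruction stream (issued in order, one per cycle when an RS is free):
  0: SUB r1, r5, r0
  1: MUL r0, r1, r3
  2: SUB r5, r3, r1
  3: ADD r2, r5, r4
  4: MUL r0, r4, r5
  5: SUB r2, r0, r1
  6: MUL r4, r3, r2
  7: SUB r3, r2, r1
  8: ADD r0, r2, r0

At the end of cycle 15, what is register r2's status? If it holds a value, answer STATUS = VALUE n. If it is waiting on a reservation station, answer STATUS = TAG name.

c1: issue SUB r1<-Add1 | r0:6,r1:Add1,r2:7,r3:8,r4:9,r5:6
c2: issue MUL r0<-Mul1 | r0:Mul1,r1:Add1,r2:7,r3:8,r4:9,r5:6
c3: issue SUB r5<-Add2 | r0:Mul1,r1:Add1,r2:7,r3:8,r4:9,r5:Add2
c4: CDB Add1=0; issue ADD r2<-Add1 | r0:Mul1,r1:0,r2:Add1,r3:8,r4:9,r5:Add2
c5: issue MUL r0<-Mul2 | r0:Mul2,r1:0,r2:Add1,r3:8,r4:9,r5:Add2
c6: stall | r0:Mul2,r1:0,r2:Add1,r3:8,r4:9,r5:Add2
c7: CDB Add2=8; issue SUB r2<-Add2 | r0:Mul2,r1:0,r2:Add2,r3:8,r4:9,r5:8
c8: stall | r0:Mul2,r1:0,r2:Add2,r3:8,r4:9,r5:8
c9: CDB Mul1=0; issue MUL r4<-Mul1 | r0:Mul2,r1:0,r2:Add2,r3:8,r4:Mul1,r5:8
c10: CDB Add1=17; issue SUB r3<-Add1 | r0:Mul2,r1:0,r2:Add2,r3:Add1,r4:Mul1,r5:8
c11: stall | r0:Mul2,r1:0,r2:Add2,r3:Add1,r4:Mul1,r5:8
c12: CDB Mul2=72; stall | r0:72,r1:0,r2:Add2,r3:Add1,r4:Mul1,r5:8
c13: stall | r0:72,r1:0,r2:Add2,r3:Add1,r4:Mul1,r5:8
c14: stall | r0:72,r1:0,r2:Add2,r3:Add1,r4:Mul1,r5:8
c15: CDB Add2=72; issue ADD r0<-Add2 | r0:Add2,r1:0,r2:72,r3:Add1,r4:Mul1,r5:8

STATUS = VALUE 72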